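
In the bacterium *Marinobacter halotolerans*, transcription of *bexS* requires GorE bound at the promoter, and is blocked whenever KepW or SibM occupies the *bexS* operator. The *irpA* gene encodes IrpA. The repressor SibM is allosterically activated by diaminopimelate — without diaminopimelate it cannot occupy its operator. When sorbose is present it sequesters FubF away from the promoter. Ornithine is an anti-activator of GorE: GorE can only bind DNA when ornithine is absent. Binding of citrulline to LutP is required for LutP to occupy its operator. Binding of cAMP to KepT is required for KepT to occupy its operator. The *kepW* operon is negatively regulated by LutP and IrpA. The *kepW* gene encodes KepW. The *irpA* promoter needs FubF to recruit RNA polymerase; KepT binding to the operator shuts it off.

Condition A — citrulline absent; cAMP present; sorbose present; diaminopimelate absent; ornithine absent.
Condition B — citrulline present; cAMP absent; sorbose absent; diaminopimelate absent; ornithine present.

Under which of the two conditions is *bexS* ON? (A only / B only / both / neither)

Condition A:
Citrulline is absent, so LutP is inactive.
cAMP is present, so KepT is active.
Sorbose is present, so FubF is inactive.
With repressor KepT bound, *irpA* is not transcribed.
So IrpA is not produced.
With no repressor bound, *kepW* is transcribed.
So KepW is produced and active.
Diaminopimelate is absent, so SibM is inactive.
Ornithine is absent, so GorE is active.
With repressor KepW bound, *bexS* is not transcribed.
→ *bexS* is OFF in A.
Condition B:
Citrulline is present, so LutP is active.
cAMP is absent, so KepT is inactive.
Sorbose is absent, so FubF is active.
No repressor is bound and FubF is active, so *irpA* is transcribed.
So IrpA is produced and active.
With repressor LutP bound, *kepW* is not transcribed.
So KepW is not produced.
Diaminopimelate is absent, so SibM is inactive.
Ornithine is present, so GorE is inactive.
Required activator GorE is absent, so *bexS* is not transcribed.
→ *bexS* is OFF in B.

neither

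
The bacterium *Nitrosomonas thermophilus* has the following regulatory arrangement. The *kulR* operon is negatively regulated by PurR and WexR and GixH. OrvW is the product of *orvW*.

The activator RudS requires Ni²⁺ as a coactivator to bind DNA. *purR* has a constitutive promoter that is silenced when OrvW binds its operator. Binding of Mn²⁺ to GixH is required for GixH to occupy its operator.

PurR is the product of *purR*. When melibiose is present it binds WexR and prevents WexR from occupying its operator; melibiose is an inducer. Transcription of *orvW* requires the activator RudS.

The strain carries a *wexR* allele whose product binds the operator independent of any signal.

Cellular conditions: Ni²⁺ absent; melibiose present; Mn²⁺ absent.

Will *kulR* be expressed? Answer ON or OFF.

Ni²⁺ is absent, so RudS is inactive.
Required activator RudS is absent, so *orvW* is not transcribed.
So OrvW is not produced.
With no repressor bound, *purR* is transcribed.
So PurR is produced and active.
WexR is constitutively active in this strain.
Mn²⁺ is absent, so GixH is inactive.
With repressor PurR bound, *kulR* is not transcribed.

OFF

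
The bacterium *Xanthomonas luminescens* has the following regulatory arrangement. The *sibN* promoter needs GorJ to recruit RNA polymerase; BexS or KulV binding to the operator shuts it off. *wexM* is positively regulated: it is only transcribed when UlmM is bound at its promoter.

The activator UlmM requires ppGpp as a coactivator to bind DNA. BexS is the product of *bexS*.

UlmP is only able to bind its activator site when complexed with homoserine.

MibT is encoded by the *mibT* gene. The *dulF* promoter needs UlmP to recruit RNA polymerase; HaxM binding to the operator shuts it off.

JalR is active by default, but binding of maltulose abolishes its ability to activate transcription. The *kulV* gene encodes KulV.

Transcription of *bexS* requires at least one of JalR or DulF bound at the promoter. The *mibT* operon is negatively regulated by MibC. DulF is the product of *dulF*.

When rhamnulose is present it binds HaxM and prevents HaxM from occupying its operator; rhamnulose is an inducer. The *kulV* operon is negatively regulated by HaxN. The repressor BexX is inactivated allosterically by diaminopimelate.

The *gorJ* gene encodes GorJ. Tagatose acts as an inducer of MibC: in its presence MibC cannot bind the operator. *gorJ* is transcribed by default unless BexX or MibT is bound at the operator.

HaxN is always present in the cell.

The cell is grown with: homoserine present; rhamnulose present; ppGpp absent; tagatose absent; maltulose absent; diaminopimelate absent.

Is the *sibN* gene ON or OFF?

OFF

Maltulose is absent, so JalR is active.
Homoserine is present, so UlmP is active.
Rhamnulose is present, so HaxM is inactive.
No repressor is bound and UlmP is active, so *dulF* is transcribed.
So DulF is produced and active.
Activator JalR is present, so *bexS* is transcribed.
So BexS is produced and active.
HaxN is produced constitutively and is active.
With repressor HaxN bound, *kulV* is not transcribed.
So KulV is not produced.
Diaminopimelate is absent, so BexX is active.
Tagatose is absent, so MibC is active.
With repressor MibC bound, *mibT* is not transcribed.
So MibT is not produced.
With repressor BexX bound, *gorJ* is not transcribed.
So GorJ is not produced.
With repressor BexS bound, *sibN* is not transcribed.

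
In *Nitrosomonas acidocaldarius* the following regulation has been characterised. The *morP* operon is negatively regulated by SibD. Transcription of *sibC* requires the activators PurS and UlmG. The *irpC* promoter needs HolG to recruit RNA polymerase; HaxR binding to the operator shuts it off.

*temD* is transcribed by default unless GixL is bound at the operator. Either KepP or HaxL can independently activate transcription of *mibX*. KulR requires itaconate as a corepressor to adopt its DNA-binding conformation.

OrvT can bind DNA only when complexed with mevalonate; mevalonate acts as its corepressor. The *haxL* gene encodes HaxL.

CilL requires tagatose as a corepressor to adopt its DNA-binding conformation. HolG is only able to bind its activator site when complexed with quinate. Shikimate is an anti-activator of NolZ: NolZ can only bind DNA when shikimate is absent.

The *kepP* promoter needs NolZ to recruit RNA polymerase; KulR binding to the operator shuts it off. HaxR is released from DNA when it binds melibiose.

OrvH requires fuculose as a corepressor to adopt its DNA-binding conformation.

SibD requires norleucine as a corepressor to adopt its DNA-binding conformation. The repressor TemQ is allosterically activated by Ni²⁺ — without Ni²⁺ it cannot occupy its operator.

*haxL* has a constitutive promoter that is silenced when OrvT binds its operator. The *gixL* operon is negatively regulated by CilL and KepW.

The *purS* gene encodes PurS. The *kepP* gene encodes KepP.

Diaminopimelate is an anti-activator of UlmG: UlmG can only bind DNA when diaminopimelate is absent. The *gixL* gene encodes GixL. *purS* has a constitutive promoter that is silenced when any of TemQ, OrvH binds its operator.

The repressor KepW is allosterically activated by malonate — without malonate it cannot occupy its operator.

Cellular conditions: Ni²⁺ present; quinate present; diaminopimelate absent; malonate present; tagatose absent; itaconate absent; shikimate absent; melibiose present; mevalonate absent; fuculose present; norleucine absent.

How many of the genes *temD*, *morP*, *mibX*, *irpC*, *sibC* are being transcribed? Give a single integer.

4

Tagatose is absent, so CilL is inactive.
Malonate is present, so KepW is active.
With repressor KepW bound, *gixL* is not transcribed.
So GixL is not produced.
With no repressor bound, *temD* is transcribed.
→ *temD* is ON.
Norleucine is absent, so SibD is inactive.
With no repressor bound, *morP* is transcribed.
→ *morP* is ON.
Itaconate is absent, so KulR is inactive.
Shikimate is absent, so NolZ is active.
No repressor is bound and NolZ is active, so *kepP* is transcribed.
So KepP is produced and active.
Mevalonate is absent, so OrvT is inactive.
With no repressor bound, *haxL* is transcribed.
So HaxL is produced and active.
Activator KepP is present, so *mibX* is transcribed.
→ *mibX* is ON.
Melibiose is present, so HaxR is inactive.
Quinate is present, so HolG is active.
No repressor is bound and HolG is active, so *irpC* is transcribed.
→ *irpC* is ON.
Ni²⁺ is present, so TemQ is active.
Fuculose is present, so OrvH is active.
With repressor TemQ bound, *purS* is not transcribed.
So PurS is not produced.
Diaminopimelate is absent, so UlmG is active.
Required activator PurS is absent, so *sibC* is not transcribed.
→ *sibC* is OFF.
4 of the 5 genes are transcribed.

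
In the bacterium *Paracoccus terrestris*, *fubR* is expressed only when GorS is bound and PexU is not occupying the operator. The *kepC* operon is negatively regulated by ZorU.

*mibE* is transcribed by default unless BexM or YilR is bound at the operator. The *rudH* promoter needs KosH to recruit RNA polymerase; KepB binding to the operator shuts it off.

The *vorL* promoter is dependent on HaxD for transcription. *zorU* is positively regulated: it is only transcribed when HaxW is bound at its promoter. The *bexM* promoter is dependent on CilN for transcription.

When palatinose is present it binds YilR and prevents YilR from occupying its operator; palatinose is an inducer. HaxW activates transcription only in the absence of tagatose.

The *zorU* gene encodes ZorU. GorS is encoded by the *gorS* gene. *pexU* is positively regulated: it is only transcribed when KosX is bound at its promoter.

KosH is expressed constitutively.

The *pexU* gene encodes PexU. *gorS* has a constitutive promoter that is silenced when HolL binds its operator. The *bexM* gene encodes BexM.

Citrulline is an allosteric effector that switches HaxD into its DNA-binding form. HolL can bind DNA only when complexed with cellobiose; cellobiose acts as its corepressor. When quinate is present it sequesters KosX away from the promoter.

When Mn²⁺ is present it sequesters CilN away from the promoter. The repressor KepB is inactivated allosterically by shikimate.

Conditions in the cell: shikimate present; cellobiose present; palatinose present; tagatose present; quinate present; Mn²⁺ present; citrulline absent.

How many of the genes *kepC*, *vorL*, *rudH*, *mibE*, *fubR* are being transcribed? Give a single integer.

Tagatose is present, so HaxW is inactive.
Required activator HaxW is absent, so *zorU* is not transcribed.
So ZorU is not produced.
With no repressor bound, *kepC* is transcribed.
→ *kepC* is ON.
Citrulline is absent, so HaxD is inactive.
Required activator HaxD is absent, so *vorL* is not transcribed.
→ *vorL* is OFF.
KosH is produced constitutively and is active.
Shikimate is present, so KepB is inactive.
No repressor is bound and KosH is active, so *rudH* is transcribed.
→ *rudH* is ON.
Mn²⁺ is present, so CilN is inactive.
Required activator CilN is absent, so *bexM* is not transcribed.
So BexM is not produced.
Palatinose is present, so YilR is inactive.
With no repressor bound, *mibE* is transcribed.
→ *mibE* is ON.
Cellobiose is present, so HolL is active.
With repressor HolL bound, *gorS* is not transcribed.
So GorS is not produced.
Quinate is present, so KosX is inactive.
Required activator KosX is absent, so *pexU* is not transcribed.
So PexU is not produced.
Required activator GorS is absent, so *fubR* is not transcribed.
→ *fubR* is OFF.
3 of the 5 genes are transcribed.

3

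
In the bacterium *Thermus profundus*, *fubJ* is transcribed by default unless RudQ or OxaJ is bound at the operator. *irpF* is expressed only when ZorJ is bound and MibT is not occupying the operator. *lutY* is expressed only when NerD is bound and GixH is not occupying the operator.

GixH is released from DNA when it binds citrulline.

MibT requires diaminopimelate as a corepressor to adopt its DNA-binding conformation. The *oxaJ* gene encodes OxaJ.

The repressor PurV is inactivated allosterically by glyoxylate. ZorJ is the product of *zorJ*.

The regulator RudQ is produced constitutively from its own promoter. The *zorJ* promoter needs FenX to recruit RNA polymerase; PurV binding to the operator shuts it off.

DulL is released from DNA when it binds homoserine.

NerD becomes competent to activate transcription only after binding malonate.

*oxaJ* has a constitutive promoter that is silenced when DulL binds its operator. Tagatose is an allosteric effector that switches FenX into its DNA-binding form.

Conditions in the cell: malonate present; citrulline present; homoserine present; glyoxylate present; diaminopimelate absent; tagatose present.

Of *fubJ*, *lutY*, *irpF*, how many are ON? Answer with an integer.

RudQ is produced constitutively and is active.
Homoserine is present, so DulL is inactive.
With no repressor bound, *oxaJ* is transcribed.
So OxaJ is produced and active.
With repressor RudQ bound, *fubJ* is not transcribed.
→ *fubJ* is OFF.
Citrulline is present, so GixH is inactive.
Malonate is present, so NerD is active.
No repressor is bound and NerD is active, so *lutY* is transcribed.
→ *lutY* is ON.
Tagatose is present, so FenX is active.
Glyoxylate is present, so PurV is inactive.
No repressor is bound and FenX is active, so *zorJ* is transcribed.
So ZorJ is produced and active.
Diaminopimelate is absent, so MibT is inactive.
No repressor is bound and ZorJ is active, so *irpF* is transcribed.
→ *irpF* is ON.
2 of the 3 genes are transcribed.

2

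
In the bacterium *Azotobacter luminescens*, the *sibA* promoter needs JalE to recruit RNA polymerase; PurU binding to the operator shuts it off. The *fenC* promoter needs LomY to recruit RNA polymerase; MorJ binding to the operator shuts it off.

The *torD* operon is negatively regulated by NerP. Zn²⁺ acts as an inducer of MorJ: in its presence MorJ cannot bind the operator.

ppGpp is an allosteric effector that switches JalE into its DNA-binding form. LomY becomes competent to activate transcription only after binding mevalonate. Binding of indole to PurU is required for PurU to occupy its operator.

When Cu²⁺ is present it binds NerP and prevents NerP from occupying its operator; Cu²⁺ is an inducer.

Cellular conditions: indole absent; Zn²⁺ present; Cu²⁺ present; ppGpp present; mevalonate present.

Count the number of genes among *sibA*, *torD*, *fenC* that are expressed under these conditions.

3

ppGpp is present, so JalE is active.
Indole is absent, so PurU is inactive.
No repressor is bound and JalE is active, so *sibA* is transcribed.
→ *sibA* is ON.
Cu²⁺ is present, so NerP is inactive.
With no repressor bound, *torD* is transcribed.
→ *torD* is ON.
Zn²⁺ is present, so MorJ is inactive.
Mevalonate is present, so LomY is active.
No repressor is bound and LomY is active, so *fenC* is transcribed.
→ *fenC* is ON.
3 of the 3 genes are transcribed.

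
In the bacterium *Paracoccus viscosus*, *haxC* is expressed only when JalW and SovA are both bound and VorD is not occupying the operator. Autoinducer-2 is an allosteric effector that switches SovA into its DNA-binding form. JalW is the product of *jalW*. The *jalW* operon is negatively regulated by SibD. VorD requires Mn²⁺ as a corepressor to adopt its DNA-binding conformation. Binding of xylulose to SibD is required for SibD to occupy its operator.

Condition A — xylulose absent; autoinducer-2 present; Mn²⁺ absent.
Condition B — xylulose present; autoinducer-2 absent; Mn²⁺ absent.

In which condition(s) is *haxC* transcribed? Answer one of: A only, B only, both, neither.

A only

Condition A:
Xylulose is absent, so SibD is inactive.
With no repressor bound, *jalW* is transcribed.
So JalW is produced and active.
Autoinducer-2 is present, so SovA is active.
Mn²⁺ is absent, so VorD is inactive.
No repressor is bound and JalW and SovA are active, so *haxC* is transcribed.
→ *haxC* is ON in A.
Condition B:
Xylulose is present, so SibD is active.
With repressor SibD bound, *jalW* is not transcribed.
So JalW is not produced.
Autoinducer-2 is absent, so SovA is inactive.
Mn²⁺ is absent, so VorD is inactive.
Required activator JalW is absent, so *haxC* is not transcribed.
→ *haxC* is OFF in B.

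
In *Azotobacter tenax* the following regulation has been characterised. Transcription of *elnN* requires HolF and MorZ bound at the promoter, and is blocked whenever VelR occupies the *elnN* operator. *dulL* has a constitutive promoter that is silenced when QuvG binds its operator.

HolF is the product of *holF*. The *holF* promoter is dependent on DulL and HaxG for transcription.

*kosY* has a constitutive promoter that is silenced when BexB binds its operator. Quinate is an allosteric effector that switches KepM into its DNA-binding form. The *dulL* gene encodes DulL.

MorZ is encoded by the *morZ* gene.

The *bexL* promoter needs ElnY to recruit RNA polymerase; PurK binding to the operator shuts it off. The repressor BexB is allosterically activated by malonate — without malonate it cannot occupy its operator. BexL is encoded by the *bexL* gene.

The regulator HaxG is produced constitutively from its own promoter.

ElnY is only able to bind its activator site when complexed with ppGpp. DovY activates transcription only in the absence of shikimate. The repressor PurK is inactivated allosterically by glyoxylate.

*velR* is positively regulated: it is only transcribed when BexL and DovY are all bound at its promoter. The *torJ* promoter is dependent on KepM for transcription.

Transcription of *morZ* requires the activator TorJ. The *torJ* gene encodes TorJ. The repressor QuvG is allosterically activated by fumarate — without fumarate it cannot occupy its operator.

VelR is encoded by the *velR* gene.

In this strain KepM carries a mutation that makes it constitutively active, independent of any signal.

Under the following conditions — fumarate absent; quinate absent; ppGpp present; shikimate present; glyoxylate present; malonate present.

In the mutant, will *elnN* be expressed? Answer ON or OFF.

ON

Fumarate is absent, so QuvG is inactive.
With no repressor bound, *dulL* is transcribed.
So DulL is produced and active.
HaxG is produced constitutively and is active.
No repressor is bound and DulL and HaxG are active, so *holF* is transcribed.
So HolF is produced and active.
KepM is constitutively active in this strain.
No repressor is bound and KepM is active, so *torJ* is transcribed.
So TorJ is produced and active.
No repressor is bound and TorJ is active, so *morZ* is transcribed.
So MorZ is produced and active.
Glyoxylate is present, so PurK is inactive.
ppGpp is present, so ElnY is active.
No repressor is bound and ElnY is active, so *bexL* is transcribed.
So BexL is produced and active.
Shikimate is present, so DovY is inactive.
Required activator DovY is absent, so *velR* is not transcribed.
So VelR is not produced.
No repressor is bound and HolF and MorZ are active, so *elnN* is transcribed.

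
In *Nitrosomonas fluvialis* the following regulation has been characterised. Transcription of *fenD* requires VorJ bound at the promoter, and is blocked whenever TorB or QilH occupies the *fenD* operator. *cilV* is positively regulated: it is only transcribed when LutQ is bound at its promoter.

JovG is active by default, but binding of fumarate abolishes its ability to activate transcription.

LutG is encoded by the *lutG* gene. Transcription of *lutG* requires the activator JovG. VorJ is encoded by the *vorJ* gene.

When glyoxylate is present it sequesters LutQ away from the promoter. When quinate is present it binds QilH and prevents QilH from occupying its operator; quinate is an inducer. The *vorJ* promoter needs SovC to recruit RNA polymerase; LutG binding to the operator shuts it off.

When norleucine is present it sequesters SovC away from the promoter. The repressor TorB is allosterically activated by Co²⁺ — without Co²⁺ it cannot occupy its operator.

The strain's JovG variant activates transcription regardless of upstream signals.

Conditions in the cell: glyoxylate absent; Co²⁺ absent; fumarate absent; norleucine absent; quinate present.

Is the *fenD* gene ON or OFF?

OFF

Co²⁺ is absent, so TorB is inactive.
Quinate is present, so QilH is inactive.
Norleucine is absent, so SovC is active.
JovG is constitutively active in this strain.
No repressor is bound and JovG is active, so *lutG* is transcribed.
So LutG is produced and active.
With repressor LutG bound, *vorJ* is not transcribed.
So VorJ is not produced.
Required activator VorJ is absent, so *fenD* is not transcribed.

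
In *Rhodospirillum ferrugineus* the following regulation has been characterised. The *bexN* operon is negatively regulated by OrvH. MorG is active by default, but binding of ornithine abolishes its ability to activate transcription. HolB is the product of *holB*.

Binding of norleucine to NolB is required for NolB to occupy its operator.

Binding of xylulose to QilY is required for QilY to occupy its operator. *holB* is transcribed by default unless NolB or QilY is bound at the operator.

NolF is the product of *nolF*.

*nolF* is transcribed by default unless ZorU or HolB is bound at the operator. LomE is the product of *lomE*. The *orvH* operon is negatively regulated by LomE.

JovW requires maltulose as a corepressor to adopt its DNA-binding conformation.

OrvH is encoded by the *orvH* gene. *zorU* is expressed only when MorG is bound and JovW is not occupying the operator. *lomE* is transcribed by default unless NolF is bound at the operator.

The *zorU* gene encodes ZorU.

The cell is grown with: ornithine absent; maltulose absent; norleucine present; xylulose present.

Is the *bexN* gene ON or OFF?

Maltulose is absent, so JovW is inactive.
Ornithine is absent, so MorG is active.
No repressor is bound and MorG is active, so *zorU* is transcribed.
So ZorU is produced and active.
Norleucine is present, so NolB is active.
Xylulose is present, so QilY is active.
With repressor NolB bound, *holB* is not transcribed.
So HolB is not produced.
With repressor ZorU bound, *nolF* is not transcribed.
So NolF is not produced.
With no repressor bound, *lomE* is transcribed.
So LomE is produced and active.
With repressor LomE bound, *orvH* is not transcribed.
So OrvH is not produced.
With no repressor bound, *bexN* is transcribed.

ON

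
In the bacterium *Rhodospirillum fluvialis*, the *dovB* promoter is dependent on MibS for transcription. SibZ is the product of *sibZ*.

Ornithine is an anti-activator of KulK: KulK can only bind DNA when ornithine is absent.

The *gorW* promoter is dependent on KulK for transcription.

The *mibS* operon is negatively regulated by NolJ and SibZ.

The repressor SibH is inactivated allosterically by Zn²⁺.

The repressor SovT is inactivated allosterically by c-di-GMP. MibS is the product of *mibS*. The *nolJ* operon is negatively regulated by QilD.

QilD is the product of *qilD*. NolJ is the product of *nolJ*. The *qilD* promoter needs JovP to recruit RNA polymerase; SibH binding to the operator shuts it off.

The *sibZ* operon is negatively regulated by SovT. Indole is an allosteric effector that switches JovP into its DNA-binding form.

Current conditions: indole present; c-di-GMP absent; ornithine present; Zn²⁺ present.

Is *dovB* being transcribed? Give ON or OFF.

ON

Indole is present, so JovP is active.
Zn²⁺ is present, so SibH is inactive.
No repressor is bound and JovP is active, so *qilD* is transcribed.
So QilD is produced and active.
With repressor QilD bound, *nolJ* is not transcribed.
So NolJ is not produced.
c-di-GMP is absent, so SovT is active.
With repressor SovT bound, *sibZ* is not transcribed.
So SibZ is not produced.
With no repressor bound, *mibS* is transcribed.
So MibS is produced and active.
No repressor is bound and MibS is active, so *dovB* is transcribed.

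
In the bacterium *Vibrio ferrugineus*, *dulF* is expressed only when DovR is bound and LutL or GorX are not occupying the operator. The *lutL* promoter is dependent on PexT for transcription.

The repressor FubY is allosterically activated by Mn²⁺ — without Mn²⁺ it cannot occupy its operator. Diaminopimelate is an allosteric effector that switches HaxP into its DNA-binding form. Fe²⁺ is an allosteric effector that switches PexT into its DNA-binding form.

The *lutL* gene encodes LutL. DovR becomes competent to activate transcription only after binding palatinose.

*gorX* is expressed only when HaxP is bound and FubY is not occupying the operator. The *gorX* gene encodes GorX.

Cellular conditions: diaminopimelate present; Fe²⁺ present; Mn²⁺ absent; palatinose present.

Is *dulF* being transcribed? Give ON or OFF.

Palatinose is present, so DovR is active.
Fe²⁺ is present, so PexT is active.
No repressor is bound and PexT is active, so *lutL* is transcribed.
So LutL is produced and active.
Diaminopimelate is present, so HaxP is active.
Mn²⁺ is absent, so FubY is inactive.
No repressor is bound and HaxP is active, so *gorX* is transcribed.
So GorX is produced and active.
With repressor LutL bound, *dulF* is not transcribed.

OFF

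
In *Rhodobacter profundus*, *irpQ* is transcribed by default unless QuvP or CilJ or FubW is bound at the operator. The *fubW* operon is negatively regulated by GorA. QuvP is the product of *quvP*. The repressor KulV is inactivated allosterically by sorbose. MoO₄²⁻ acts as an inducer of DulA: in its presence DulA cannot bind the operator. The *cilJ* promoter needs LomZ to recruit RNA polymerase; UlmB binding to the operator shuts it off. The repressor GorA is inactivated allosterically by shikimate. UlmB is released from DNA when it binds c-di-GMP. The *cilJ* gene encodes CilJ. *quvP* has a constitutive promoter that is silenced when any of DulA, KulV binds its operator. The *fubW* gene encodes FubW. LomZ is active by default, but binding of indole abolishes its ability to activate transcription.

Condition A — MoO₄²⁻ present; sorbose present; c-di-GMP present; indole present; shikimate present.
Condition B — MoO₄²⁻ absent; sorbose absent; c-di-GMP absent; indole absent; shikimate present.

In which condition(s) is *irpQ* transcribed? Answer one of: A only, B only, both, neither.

neither

Condition A:
MoO₄²⁻ is present, so DulA is inactive.
Sorbose is present, so KulV is inactive.
With no repressor bound, *quvP* is transcribed.
So QuvP is produced and active.
c-di-GMP is present, so UlmB is inactive.
Indole is present, so LomZ is inactive.
Required activator LomZ is absent, so *cilJ* is not transcribed.
So CilJ is not produced.
Shikimate is present, so GorA is inactive.
With no repressor bound, *fubW* is transcribed.
So FubW is produced and active.
With repressor QuvP bound, *irpQ* is not transcribed.
→ *irpQ* is OFF in A.
Condition B:
MoO₄²⁻ is absent, so DulA is active.
Sorbose is absent, so KulV is active.
With repressor DulA bound, *quvP* is not transcribed.
So QuvP is not produced.
c-di-GMP is absent, so UlmB is active.
Indole is absent, so LomZ is active.
With repressor UlmB bound, *cilJ* is not transcribed.
So CilJ is not produced.
Shikimate is present, so GorA is inactive.
With no repressor bound, *fubW* is transcribed.
So FubW is produced and active.
With repressor FubW bound, *irpQ* is not transcribed.
→ *irpQ* is OFF in B.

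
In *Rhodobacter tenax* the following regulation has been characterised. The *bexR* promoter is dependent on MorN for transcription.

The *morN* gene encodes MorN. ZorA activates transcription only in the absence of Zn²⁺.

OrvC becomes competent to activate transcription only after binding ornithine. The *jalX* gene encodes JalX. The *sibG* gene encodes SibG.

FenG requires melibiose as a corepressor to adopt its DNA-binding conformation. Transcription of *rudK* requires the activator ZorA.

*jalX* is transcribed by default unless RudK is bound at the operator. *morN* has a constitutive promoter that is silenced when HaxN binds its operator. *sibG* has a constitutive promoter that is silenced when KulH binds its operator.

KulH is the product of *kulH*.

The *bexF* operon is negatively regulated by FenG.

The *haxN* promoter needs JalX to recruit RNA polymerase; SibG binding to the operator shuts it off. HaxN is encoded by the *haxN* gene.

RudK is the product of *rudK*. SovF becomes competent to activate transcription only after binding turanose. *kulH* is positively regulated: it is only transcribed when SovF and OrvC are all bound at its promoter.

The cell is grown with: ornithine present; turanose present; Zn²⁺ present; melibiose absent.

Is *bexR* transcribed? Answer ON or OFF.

OFF

Turanose is present, so SovF is active.
Ornithine is present, so OrvC is active.
No repressor is bound and SovF and OrvC are active, so *kulH* is transcribed.
So KulH is produced and active.
With repressor KulH bound, *sibG* is not transcribed.
So SibG is not produced.
Zn²⁺ is present, so ZorA is inactive.
Required activator ZorA is absent, so *rudK* is not transcribed.
So RudK is not produced.
With no repressor bound, *jalX* is transcribed.
So JalX is produced and active.
No repressor is bound and JalX is active, so *haxN* is transcribed.
So HaxN is produced and active.
With repressor HaxN bound, *morN* is not transcribed.
So MorN is not produced.
Required activator MorN is absent, so *bexR* is not transcribed.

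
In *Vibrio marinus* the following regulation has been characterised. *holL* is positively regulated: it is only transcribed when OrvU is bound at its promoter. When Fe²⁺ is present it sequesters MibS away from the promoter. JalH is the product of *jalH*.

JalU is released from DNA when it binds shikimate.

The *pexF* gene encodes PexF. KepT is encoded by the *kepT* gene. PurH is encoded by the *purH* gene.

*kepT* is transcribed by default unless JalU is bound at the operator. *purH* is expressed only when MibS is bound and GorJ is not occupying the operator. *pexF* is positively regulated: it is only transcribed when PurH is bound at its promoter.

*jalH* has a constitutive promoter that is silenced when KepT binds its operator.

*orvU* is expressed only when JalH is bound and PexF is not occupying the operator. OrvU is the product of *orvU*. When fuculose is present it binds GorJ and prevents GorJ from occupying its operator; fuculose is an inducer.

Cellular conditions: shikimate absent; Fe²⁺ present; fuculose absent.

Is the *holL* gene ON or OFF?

ON

Fuculose is absent, so GorJ is active.
Fe²⁺ is present, so MibS is inactive.
With repressor GorJ bound, *purH* is not transcribed.
So PurH is not produced.
Required activator PurH is absent, so *pexF* is not transcribed.
So PexF is not produced.
Shikimate is absent, so JalU is active.
With repressor JalU bound, *kepT* is not transcribed.
So KepT is not produced.
With no repressor bound, *jalH* is transcribed.
So JalH is produced and active.
No repressor is bound and JalH is active, so *orvU* is transcribed.
So OrvU is produced and active.
No repressor is bound and OrvU is active, so *holL* is transcribed.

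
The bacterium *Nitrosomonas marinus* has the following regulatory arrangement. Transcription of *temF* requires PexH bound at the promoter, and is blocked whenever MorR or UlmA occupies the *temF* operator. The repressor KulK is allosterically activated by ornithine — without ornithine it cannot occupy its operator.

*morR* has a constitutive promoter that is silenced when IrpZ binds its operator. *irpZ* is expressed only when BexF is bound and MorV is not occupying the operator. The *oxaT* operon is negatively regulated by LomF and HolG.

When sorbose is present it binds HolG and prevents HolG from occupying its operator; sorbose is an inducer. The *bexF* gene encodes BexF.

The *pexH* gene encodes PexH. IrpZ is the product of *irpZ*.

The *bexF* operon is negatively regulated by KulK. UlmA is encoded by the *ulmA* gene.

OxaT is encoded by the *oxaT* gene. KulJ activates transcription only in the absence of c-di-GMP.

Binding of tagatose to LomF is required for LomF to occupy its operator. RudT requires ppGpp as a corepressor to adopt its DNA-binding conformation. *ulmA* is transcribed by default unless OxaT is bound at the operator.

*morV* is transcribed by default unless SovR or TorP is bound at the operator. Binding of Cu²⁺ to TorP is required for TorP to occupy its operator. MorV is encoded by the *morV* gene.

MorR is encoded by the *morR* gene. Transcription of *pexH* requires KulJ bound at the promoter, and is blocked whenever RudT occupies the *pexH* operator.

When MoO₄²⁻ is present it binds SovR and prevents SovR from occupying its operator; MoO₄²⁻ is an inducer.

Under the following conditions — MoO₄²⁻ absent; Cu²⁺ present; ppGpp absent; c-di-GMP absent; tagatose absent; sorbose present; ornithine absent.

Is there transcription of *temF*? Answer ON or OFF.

ON

Ornithine is absent, so KulK is inactive.
With no repressor bound, *bexF* is transcribed.
So BexF is produced and active.
MoO₄²⁻ is absent, so SovR is active.
Cu²⁺ is present, so TorP is active.
With repressor SovR bound, *morV* is not transcribed.
So MorV is not produced.
No repressor is bound and BexF is active, so *irpZ* is transcribed.
So IrpZ is produced and active.
With repressor IrpZ bound, *morR* is not transcribed.
So MorR is not produced.
Tagatose is absent, so LomF is inactive.
Sorbose is present, so HolG is inactive.
With no repressor bound, *oxaT* is transcribed.
So OxaT is produced and active.
With repressor OxaT bound, *ulmA* is not transcribed.
So UlmA is not produced.
ppGpp is absent, so RudT is inactive.
c-di-GMP is absent, so KulJ is active.
No repressor is bound and KulJ is active, so *pexH* is transcribed.
So PexH is produced and active.
No repressor is bound and PexH is active, so *temF* is transcribed.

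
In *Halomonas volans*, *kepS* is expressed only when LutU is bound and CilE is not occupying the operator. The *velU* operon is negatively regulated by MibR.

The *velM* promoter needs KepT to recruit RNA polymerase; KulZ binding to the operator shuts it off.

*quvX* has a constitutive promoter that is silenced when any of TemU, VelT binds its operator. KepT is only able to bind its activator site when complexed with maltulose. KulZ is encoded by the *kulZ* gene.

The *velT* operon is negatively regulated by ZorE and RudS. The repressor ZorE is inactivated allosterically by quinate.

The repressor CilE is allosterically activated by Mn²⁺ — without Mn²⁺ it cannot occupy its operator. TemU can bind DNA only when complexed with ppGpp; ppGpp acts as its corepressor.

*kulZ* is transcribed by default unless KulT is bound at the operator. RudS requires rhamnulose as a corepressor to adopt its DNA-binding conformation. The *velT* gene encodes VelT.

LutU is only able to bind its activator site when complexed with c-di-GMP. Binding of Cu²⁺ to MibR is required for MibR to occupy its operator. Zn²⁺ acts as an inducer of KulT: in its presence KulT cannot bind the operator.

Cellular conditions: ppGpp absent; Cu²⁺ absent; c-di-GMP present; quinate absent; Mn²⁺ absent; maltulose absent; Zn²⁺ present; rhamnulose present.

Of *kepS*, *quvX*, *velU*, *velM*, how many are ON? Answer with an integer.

3

c-di-GMP is present, so LutU is active.
Mn²⁺ is absent, so CilE is inactive.
No repressor is bound and LutU is active, so *kepS* is transcribed.
→ *kepS* is ON.
ppGpp is absent, so TemU is inactive.
Quinate is absent, so ZorE is active.
Rhamnulose is present, so RudS is active.
With repressor ZorE bound, *velT* is not transcribed.
So VelT is not produced.
With no repressor bound, *quvX* is transcribed.
→ *quvX* is ON.
Cu²⁺ is absent, so MibR is inactive.
With no repressor bound, *velU* is transcribed.
→ *velU* is ON.
Maltulose is absent, so KepT is inactive.
Zn²⁺ is present, so KulT is inactive.
With no repressor bound, *kulZ* is transcribed.
So KulZ is produced and active.
With repressor KulZ bound, *velM* is not transcribed.
→ *velM* is OFF.
3 of the 4 genes are transcribed.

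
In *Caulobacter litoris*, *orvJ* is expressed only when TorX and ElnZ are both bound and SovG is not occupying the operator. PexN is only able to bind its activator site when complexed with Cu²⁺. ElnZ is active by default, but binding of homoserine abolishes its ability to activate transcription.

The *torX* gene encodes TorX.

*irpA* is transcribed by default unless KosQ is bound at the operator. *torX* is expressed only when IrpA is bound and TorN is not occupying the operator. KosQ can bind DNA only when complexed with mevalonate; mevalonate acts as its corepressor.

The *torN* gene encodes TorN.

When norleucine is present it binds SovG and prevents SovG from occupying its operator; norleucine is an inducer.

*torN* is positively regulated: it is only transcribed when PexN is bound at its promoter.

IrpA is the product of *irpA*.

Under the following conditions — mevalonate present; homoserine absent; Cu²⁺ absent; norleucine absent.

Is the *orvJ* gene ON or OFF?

Mevalonate is present, so KosQ is active.
With repressor KosQ bound, *irpA* is not transcribed.
So IrpA is not produced.
Cu²⁺ is absent, so PexN is inactive.
Required activator PexN is absent, so *torN* is not transcribed.
So TorN is not produced.
Required activator IrpA is absent, so *torX* is not transcribed.
So TorX is not produced.
Norleucine is absent, so SovG is active.
Homoserine is absent, so ElnZ is active.
With repressor SovG bound, *orvJ* is not transcribed.

OFF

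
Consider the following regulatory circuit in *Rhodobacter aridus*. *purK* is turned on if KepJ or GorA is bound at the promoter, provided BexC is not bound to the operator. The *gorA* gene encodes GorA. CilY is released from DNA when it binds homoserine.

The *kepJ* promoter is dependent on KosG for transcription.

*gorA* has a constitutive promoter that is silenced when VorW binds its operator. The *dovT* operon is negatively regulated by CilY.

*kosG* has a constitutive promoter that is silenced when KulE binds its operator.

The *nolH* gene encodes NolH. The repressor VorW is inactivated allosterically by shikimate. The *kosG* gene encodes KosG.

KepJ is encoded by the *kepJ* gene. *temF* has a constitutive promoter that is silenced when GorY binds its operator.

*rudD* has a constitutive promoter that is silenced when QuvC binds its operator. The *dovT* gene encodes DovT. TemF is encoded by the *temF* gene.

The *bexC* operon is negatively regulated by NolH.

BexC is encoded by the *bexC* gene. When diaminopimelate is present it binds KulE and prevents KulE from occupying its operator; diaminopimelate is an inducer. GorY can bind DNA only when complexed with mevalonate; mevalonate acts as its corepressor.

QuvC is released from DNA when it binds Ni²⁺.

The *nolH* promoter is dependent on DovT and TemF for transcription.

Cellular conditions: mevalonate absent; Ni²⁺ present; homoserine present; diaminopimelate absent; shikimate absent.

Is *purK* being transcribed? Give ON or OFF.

OFF

Diaminopimelate is absent, so KulE is active.
With repressor KulE bound, *kosG* is not transcribed.
So KosG is not produced.
Required activator KosG is absent, so *kepJ* is not transcribed.
So KepJ is not produced.
Homoserine is present, so CilY is inactive.
With no repressor bound, *dovT* is transcribed.
So DovT is produced and active.
Mevalonate is absent, so GorY is inactive.
With no repressor bound, *temF* is transcribed.
So TemF is produced and active.
No repressor is bound and DovT and TemF are active, so *nolH* is transcribed.
So NolH is produced and active.
With repressor NolH bound, *bexC* is not transcribed.
So BexC is not produced.
Shikimate is absent, so VorW is active.
With repressor VorW bound, *gorA* is not transcribed.
So GorA is not produced.
No activator is available at the *purK* promoter, so *purK* is not transcribed.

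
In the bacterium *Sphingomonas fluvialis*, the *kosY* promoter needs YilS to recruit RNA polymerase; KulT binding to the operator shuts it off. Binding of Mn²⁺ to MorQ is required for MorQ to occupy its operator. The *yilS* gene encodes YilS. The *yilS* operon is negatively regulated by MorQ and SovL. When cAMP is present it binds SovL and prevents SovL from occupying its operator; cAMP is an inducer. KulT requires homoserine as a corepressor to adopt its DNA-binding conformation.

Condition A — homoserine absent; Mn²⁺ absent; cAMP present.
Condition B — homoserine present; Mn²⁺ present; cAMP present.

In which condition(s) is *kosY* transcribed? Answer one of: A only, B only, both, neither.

Condition A:
Homoserine is absent, so KulT is inactive.
Mn²⁺ is absent, so MorQ is inactive.
cAMP is present, so SovL is inactive.
With no repressor bound, *yilS* is transcribed.
So YilS is produced and active.
No repressor is bound and YilS is active, so *kosY* is transcribed.
→ *kosY* is ON in A.
Condition B:
Homoserine is present, so KulT is active.
Mn²⁺ is present, so MorQ is active.
cAMP is present, so SovL is inactive.
With repressor MorQ bound, *yilS* is not transcribed.
So YilS is not produced.
With repressor KulT bound, *kosY* is not transcribed.
→ *kosY* is OFF in B.

A only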